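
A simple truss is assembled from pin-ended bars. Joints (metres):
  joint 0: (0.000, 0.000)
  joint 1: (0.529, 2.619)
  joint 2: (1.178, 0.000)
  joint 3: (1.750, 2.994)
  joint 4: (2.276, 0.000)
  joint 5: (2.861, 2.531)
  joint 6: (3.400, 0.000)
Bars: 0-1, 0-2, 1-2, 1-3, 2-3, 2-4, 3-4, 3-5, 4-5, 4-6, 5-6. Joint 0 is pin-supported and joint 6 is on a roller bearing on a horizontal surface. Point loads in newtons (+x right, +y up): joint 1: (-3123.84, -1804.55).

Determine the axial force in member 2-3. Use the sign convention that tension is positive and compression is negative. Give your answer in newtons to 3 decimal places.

-2687.933

N=7 nodes, M=11 members, R=3 reactions → 2N=14, M+R=14
member 0 (0-1): L=2.6719, (cx,cy)=(0.1980,0.9802)
member 1 (0-2): L=1.1780, (cx,cy)=(1.0000,0.0000)
member 2 (1-2): L=2.6982, (cx,cy)=(0.2405,-0.9706)
member 3 (1-3): L=1.2773, (cx,cy)=(0.9559,0.2936)
member 4 (2-3): L=3.0482, (cx,cy)=(0.1877,0.9822)
member 5 (2-4): L=1.0980, (cx,cy)=(1.0000,0.0000)
member 6 (3-4): L=3.0399, (cx,cy)=(0.1730,-0.9849)
member 7 (3-5): L=1.2036, (cx,cy)=(0.9231,-0.3847)
member 8 (4-5): L=2.5977, (cx,cy)=(0.2252,0.9743)
member 9 (4-6): L=1.1240, (cx,cy)=(1.0000,0.0000)
member 10 (5-6): L=2.5878, (cx,cy)=(0.2083,-0.9781)
solve A·x = −loads:
  F[0-1] = -4009.4269 N (compression)
  F[0-2] = -2330.0251 N (compression)
  F[1-2] = +2720.0374 N (tension)
  F[1-3] = +1753.0300 N (tension)
  F[2-3] = -2687.9331 N (compression)
  F[2-4] = -1171.3726 N (compression)
  F[3-4] = +1793.7556 N (tension)
  F[3-5] = +932.7648 N (tension)
  F[4-5] = -1813.2752 N (compression)
  F[4-6] = -452.6469 N (compression)
  F[5-6] = +2173.1721 N (tension)
  Rx@0 = +3123.8400 N
  Ry@0 = +3930.0588 N
  Ry@6 = -2125.5088 N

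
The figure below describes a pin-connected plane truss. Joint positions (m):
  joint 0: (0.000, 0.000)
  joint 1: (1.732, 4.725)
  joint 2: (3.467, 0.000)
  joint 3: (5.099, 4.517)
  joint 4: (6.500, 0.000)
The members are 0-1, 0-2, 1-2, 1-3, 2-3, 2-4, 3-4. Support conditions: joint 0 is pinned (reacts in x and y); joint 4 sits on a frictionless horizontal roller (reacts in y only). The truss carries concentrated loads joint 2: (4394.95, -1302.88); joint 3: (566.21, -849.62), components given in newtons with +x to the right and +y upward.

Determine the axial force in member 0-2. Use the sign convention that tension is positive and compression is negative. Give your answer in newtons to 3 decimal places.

N=5 nodes, M=7 members, R=3 reactions → 2N=10, M+R=10
member 0 (0-1): L=5.0324, (cx,cy)=(0.3442,0.9389)
member 1 (0-2): L=3.4670, (cx,cy)=(1.0000,0.0000)
member 2 (1-2): L=5.0335, (cx,cy)=(0.3447,-0.9387)
member 3 (1-3): L=3.3734, (cx,cy)=(0.9981,-0.0617)
member 4 (2-3): L=4.8028, (cx,cy)=(0.3398,0.9405)
member 5 (2-4): L=3.0330, (cx,cy)=(1.0000,0.0000)
member 6 (3-4): L=4.7293, (cx,cy)=(0.2962,-0.9551)
solve A·x = −loads:
  F[0-1] = -423.4675 N (compression)
  F[0-2] = +5106.9036 N (tension)
  F[1-2] = +443.1992 N (tension)
  F[1-3] = -299.0801 N (compression)
  F[2-3] = +942.9507 N (tension)
  F[2-4] = +544.3035 N (tension)
  F[3-4] = -1837.3758 N (compression)
  Rx@0 = -4961.1600 N
  Ry@0 = +397.5972 N
  Ry@4 = +1754.9028 N

5106.904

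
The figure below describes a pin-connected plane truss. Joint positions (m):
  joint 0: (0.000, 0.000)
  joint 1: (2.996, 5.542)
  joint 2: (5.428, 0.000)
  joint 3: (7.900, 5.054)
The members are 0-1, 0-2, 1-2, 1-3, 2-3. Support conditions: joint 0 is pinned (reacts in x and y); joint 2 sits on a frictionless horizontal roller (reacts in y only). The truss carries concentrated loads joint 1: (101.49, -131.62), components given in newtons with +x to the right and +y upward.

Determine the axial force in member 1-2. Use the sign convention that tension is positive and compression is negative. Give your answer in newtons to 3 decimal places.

N=4 nodes, M=5 members, R=3 reactions → 2N=8, M+R=8
member 0 (0-1): L=6.3000, (cx,cy)=(0.4756,0.8797)
member 1 (0-2): L=5.4280, (cx,cy)=(1.0000,0.0000)
member 2 (1-2): L=6.0521, (cx,cy)=(0.4018,-0.9157)
member 3 (1-3): L=4.9282, (cx,cy)=(0.9951,-0.0990)
member 4 (2-3): L=5.6262, (cx,cy)=(0.4394,0.8983)
solve A·x = −loads:
  F[0-1] = +50.7563 N (tension)
  F[0-2] = +77.3525 N (tension)
  F[1-2] = -192.4951 N (compression)
  F[1-3] = +0.0000 N (tension)
  F[2-3] = -0.0000 N (compression)
  Rx@0 = -101.4900 N
  Ry@0 = -44.6495 N
  Ry@2 = +176.2695 N

-192.495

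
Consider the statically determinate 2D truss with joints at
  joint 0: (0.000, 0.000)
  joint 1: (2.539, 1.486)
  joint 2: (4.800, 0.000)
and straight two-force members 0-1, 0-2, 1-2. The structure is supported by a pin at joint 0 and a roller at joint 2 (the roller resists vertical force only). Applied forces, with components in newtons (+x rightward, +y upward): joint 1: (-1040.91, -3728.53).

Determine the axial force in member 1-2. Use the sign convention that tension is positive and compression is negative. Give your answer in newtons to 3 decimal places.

N=3 nodes, M=3 members, R=3 reactions → 2N=6, M+R=6
member 0 (0-1): L=2.9419, (cx,cy)=(0.8631,0.5051)
member 1 (0-2): L=4.8000, (cx,cy)=(1.0000,0.0000)
member 2 (1-2): L=2.7056, (cx,cy)=(0.8357,-0.5492)
solve A·x = −loads:
  F[0-1] = -4114.9665 N (compression)
  F[0-2] = +2510.5143 N (tension)
  F[1-2] = -3004.1879 N (compression)
  Rx@0 = +1040.9100 N
  Ry@0 = +2078.5414 N
  Ry@2 = +1649.9886 N

-3004.188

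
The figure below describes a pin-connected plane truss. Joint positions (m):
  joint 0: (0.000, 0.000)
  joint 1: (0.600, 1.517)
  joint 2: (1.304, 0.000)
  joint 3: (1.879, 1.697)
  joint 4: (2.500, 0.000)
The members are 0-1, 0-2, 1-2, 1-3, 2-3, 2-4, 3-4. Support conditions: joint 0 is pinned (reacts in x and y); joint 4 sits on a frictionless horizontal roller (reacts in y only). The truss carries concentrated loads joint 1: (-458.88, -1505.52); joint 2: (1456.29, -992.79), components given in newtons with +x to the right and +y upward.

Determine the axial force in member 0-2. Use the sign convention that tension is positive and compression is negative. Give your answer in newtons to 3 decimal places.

1747.942

N=5 nodes, M=7 members, R=3 reactions → 2N=10, M+R=10
member 0 (0-1): L=1.6313, (cx,cy)=(0.3678,0.9299)
member 1 (0-2): L=1.3040, (cx,cy)=(1.0000,0.0000)
member 2 (1-2): L=1.6724, (cx,cy)=(0.4210,-0.9071)
member 3 (1-3): L=1.2916, (cx,cy)=(0.9902,0.1394)
member 4 (2-3): L=1.7918, (cx,cy)=(0.3209,0.9471)
member 5 (2-4): L=1.1960, (cx,cy)=(1.0000,0.0000)
member 6 (3-4): L=1.8071, (cx,cy)=(0.3437,-0.9391)
solve A·x = −loads:
  F[0-1] = -2040.6279 N (compression)
  F[0-2] = +1747.9417 N (tension)
  F[1-2] = +363.2615 N (tension)
  F[1-3] = -448.9488 N (compression)
  F[2-3] = +700.3227 N (tension)
  F[2-4] = +219.8258 N (tension)
  F[3-4] = -639.6739 N (compression)
  Rx@0 = -997.4100 N
  Ry@0 = +1897.5943 N
  Ry@4 = +600.7157 N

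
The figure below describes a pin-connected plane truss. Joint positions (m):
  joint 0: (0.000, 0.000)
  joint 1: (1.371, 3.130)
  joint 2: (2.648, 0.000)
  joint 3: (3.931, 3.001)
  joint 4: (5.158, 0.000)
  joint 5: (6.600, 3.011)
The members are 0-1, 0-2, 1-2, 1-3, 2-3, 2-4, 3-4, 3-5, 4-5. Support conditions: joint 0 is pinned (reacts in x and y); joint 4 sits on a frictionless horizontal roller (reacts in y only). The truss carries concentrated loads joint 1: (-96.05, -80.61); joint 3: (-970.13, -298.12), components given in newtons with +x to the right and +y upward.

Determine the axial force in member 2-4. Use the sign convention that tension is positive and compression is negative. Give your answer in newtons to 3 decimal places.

-152.953

N=6 nodes, M=9 members, R=3 reactions → 2N=12, M+R=12
member 0 (0-1): L=3.4171, (cx,cy)=(0.4012,0.9160)
member 1 (0-2): L=2.6480, (cx,cy)=(1.0000,0.0000)
member 2 (1-2): L=3.3805, (cx,cy)=(0.3778,-0.9259)
member 3 (1-3): L=2.5632, (cx,cy)=(0.9987,-0.0503)
member 4 (2-3): L=3.2638, (cx,cy)=(0.3931,0.9195)
member 5 (2-4): L=2.5100, (cx,cy)=(1.0000,0.0000)
member 6 (3-4): L=3.2421, (cx,cy)=(0.3785,-0.9256)
member 7 (3-5): L=2.6690, (cx,cy)=(1.0000,0.0037)
member 8 (4-5): L=3.3385, (cx,cy)=(0.4319,0.9019)
solve A·x = −loads:
  F[0-1] = -821.8745 N (compression)
  F[0-2] = -736.4292 N (compression)
  F[1-2] = +754.2312 N (tension)
  F[1-3] = -519.2752 N (compression)
  F[2-3] = -759.4903 N (compression)
  F[2-4] = -152.9530 N (compression)
  F[3-4] = +404.1535 N (tension)
  F[3-5] = -0.0000 N (compression)
  F[4-5] = +0.0000 N (tension)
  Rx@0 = +1066.1800 N
  Ry@0 = +752.8228 N
  Ry@4 = -374.0928 N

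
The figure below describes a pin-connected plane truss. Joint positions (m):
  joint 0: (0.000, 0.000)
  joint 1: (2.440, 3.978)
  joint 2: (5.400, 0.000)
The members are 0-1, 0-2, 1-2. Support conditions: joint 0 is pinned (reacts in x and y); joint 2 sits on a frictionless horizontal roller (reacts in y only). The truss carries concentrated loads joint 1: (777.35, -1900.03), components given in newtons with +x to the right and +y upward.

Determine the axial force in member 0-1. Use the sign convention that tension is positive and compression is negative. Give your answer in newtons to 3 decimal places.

N=3 nodes, M=3 members, R=3 reactions → 2N=6, M+R=6
member 0 (0-1): L=4.6667, (cx,cy)=(0.5229,0.8524)
member 1 (0-2): L=5.4000, (cx,cy)=(1.0000,0.0000)
member 2 (1-2): L=4.9584, (cx,cy)=(0.5970,-0.8023)
solve A·x = −loads:
  F[0-1] = -550.0207 N (compression)
  F[0-2] = +1064.9302 N (tension)
  F[1-2] = -1783.9149 N (compression)
  Rx@0 = -777.3500 N
  Ry@0 = +468.8501 N
  Ry@2 = +1431.1799 N

-550.021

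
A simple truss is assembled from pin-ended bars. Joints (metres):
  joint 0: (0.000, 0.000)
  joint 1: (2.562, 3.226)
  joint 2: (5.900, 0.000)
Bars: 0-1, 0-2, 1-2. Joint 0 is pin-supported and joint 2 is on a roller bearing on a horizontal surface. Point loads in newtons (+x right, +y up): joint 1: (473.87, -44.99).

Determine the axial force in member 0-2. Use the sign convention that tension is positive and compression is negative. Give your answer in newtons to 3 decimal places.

N=3 nodes, M=3 members, R=3 reactions → 2N=6, M+R=6
member 0 (0-1): L=4.1196, (cx,cy)=(0.6219,0.7831)
member 1 (0-2): L=5.9000, (cx,cy)=(1.0000,0.0000)
member 2 (1-2): L=4.6421, (cx,cy)=(0.7191,-0.6949)
solve A·x = −loads:
  F[0-1] = +298.3678 N (tension)
  F[0-2] = +288.3126 N (tension)
  F[1-2] = -400.9535 N (compression)
  Rx@0 = -473.8700 N
  Ry@0 = -233.6488 N
  Ry@2 = +278.6388 N

288.313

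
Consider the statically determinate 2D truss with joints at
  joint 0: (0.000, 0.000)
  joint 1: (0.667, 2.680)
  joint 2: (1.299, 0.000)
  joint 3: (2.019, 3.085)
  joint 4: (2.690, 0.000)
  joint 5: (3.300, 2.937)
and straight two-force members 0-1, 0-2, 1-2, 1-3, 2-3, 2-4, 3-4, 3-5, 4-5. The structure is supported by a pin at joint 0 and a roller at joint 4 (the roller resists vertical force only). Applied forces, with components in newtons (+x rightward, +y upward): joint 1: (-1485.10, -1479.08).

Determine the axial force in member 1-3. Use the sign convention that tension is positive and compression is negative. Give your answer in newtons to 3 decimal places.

563.169

N=6 nodes, M=9 members, R=3 reactions → 2N=12, M+R=12
member 0 (0-1): L=2.7618, (cx,cy)=(0.2415,0.9704)
member 1 (0-2): L=1.2990, (cx,cy)=(1.0000,0.0000)
member 2 (1-2): L=2.7535, (cx,cy)=(0.2295,-0.9733)
member 3 (1-3): L=1.4114, (cx,cy)=(0.9579,0.2870)
member 4 (2-3): L=3.1679, (cx,cy)=(0.2273,0.9738)
member 5 (2-4): L=1.3910, (cx,cy)=(1.0000,0.0000)
member 6 (3-4): L=3.1571, (cx,cy)=(0.2125,-0.9772)
member 7 (3-5): L=1.2895, (cx,cy)=(0.9934,-0.1148)
member 8 (4-5): L=2.9997, (cx,cy)=(0.2034,0.9791)
solve A·x = −loads:
  F[0-1] = -2670.9809 N (compression)
  F[0-2] = -840.0231 N (compression)
  F[1-2] = +1309.3963 N (tension)
  F[1-3] = +563.1688 N (tension)
  F[2-3] = -1308.6880 N (compression)
  F[2-4] = -242.0458 N (compression)
  F[3-4] = +1138.8521 N (tension)
  F[3-5] = -0.0000 N (tension)
  F[4-5] = +0.0000 N (tension)
  Rx@0 = +1485.1000 N
  Ry@0 = +2591.9133 N
  Ry@4 = -1112.8333 N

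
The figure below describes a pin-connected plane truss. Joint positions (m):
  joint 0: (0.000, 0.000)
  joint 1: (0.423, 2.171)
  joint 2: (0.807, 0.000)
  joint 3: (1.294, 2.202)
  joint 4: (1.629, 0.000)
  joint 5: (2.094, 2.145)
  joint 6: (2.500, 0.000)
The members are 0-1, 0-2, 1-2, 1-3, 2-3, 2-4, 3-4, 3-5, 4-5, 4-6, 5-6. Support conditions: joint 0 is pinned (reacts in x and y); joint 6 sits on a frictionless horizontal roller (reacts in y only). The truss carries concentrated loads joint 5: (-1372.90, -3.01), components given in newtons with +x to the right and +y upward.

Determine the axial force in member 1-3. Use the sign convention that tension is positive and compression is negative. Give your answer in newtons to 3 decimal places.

N=7 nodes, M=11 members, R=3 reactions → 2N=14, M+R=14
member 0 (0-1): L=2.2118, (cx,cy)=(0.1912,0.9815)
member 1 (0-2): L=0.8070, (cx,cy)=(1.0000,0.0000)
member 2 (1-2): L=2.2047, (cx,cy)=(0.1742,-0.9847)
member 3 (1-3): L=0.8716, (cx,cy)=(0.9994,0.0356)
member 4 (2-3): L=2.2552, (cx,cy)=(0.2159,0.9764)
member 5 (2-4): L=0.8220, (cx,cy)=(1.0000,0.0000)
member 6 (3-4): L=2.2273, (cx,cy)=(0.1504,-0.9886)
member 7 (3-5): L=0.8020, (cx,cy)=(0.9975,-0.0711)
member 8 (4-5): L=2.1948, (cx,cy)=(0.2119,0.9773)
member 9 (4-6): L=0.8710, (cx,cy)=(1.0000,0.0000)
member 10 (5-6): L=2.1831, (cx,cy)=(0.1860,-0.9826)
solve A·x = −loads:
  F[0-1] = -1200.5972 N (compression)
  F[0-2] = -1143.2920 N (compression)
  F[1-2] = +1180.9955 N (tension)
  F[1-3] = -435.5816 N (compression)
  F[2-3] = -1191.0459 N (compression)
  F[2-4] = -680.3943 N (compression)
  F[3-4] = +1255.5144 N (tension)
  F[3-5] = -883.5741 N (compression)
  F[4-5] = -1270.0635 N (compression)
  F[4-6] = -222.4818 N (compression)
  F[5-6] = +1196.2971 N (tension)
  Rx@0 = +1372.9000 N
  Ry@0 = +1178.4370 N
  Ry@6 = -1175.4270 N

-435.582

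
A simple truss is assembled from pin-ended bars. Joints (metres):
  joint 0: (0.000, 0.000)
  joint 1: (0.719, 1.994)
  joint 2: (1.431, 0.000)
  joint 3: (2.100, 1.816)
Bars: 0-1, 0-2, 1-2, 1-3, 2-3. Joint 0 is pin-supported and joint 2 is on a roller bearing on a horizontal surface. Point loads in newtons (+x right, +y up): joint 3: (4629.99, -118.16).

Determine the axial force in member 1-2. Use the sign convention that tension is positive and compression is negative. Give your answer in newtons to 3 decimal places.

-6908.285

N=4 nodes, M=5 members, R=3 reactions → 2N=8, M+R=8
member 0 (0-1): L=2.1197, (cx,cy)=(0.3392,0.9407)
member 1 (0-2): L=1.4310, (cx,cy)=(1.0000,0.0000)
member 2 (1-2): L=2.1173, (cx,cy)=(0.3363,-0.9418)
member 3 (1-3): L=1.3924, (cx,cy)=(0.9918,-0.1278)
member 4 (2-3): L=1.9353, (cx,cy)=(0.3457,0.9384)
solve A·x = −loads:
  F[0-1] = +6304.6815 N (tension)
  F[0-2] = +2491.4175 N (tension)
  F[1-2] = -6908.2845 N (compression)
  F[1-3] = +4498.5752 N (tension)
  F[2-3] = +486.9320 N (tension)
  Rx@0 = -4629.9900 N
  Ry@0 = -5930.8951 N
  Ry@2 = +6049.0551 N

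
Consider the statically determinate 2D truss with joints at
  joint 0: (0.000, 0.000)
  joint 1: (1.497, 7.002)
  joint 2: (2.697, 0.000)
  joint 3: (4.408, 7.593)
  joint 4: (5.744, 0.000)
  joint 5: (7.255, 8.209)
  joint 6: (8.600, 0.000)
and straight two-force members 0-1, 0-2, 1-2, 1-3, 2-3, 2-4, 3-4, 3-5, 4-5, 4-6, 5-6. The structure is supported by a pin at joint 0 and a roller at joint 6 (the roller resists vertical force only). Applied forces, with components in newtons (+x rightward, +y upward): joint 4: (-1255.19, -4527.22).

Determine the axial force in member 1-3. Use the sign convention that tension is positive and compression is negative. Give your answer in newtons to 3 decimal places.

-571.041

N=7 nodes, M=11 members, R=3 reactions → 2N=14, M+R=14
member 0 (0-1): L=7.1602, (cx,cy)=(0.2091,0.9779)
member 1 (0-2): L=2.6970, (cx,cy)=(1.0000,0.0000)
member 2 (1-2): L=7.1041, (cx,cy)=(0.1689,-0.9856)
member 3 (1-3): L=2.9704, (cx,cy)=(0.9800,0.1990)
member 4 (2-3): L=7.7834, (cx,cy)=(0.2198,0.9755)
member 5 (2-4): L=3.0470, (cx,cy)=(1.0000,0.0000)
member 6 (3-4): L=7.7096, (cx,cy)=(0.1733,-0.9849)
member 7 (3-5): L=2.9129, (cx,cy)=(0.9774,0.2115)
member 8 (4-5): L=8.3469, (cx,cy)=(0.1810,0.9835)
member 9 (4-6): L=2.8560, (cx,cy)=(1.0000,0.0000)
member 10 (5-6): L=8.3185, (cx,cy)=(0.1617,-0.9868)
solve A·x = −loads:
  F[0-1] = -1537.4349 N (compression)
  F[0-2] = -933.7566 N (compression)
  F[1-2] = +1410.1044 N (tension)
  F[1-3] = -571.0409 N (compression)
  F[2-3] = -1424.6912 N (compression)
  F[2-4] = -382.3804 N (compression)
  F[3-4] = +1285.8516 N (tension)
  F[3-5] = -1120.9871 N (compression)
  F[4-5] = +3315.6010 N (tension)
  F[4-6] = +495.4269 N (tension)
  F[5-6] = -3064.0795 N (compression)
  Rx@0 = +1255.1900 N
  Ry@0 = +1503.4582 N
  Ry@6 = +3023.7618 N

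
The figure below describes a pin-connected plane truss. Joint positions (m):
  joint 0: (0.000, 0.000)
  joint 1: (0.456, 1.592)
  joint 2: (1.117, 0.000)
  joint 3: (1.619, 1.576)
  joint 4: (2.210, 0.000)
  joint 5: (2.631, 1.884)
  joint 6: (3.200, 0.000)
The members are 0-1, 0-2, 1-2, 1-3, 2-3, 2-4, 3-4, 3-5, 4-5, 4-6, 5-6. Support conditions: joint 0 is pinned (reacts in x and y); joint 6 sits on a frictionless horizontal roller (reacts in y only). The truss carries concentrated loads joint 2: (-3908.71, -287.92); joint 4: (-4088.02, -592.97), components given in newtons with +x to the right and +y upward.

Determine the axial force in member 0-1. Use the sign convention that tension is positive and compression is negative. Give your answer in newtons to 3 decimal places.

-385.782

N=7 nodes, M=11 members, R=3 reactions → 2N=14, M+R=14
member 0 (0-1): L=1.6560, (cx,cy)=(0.2754,0.9613)
member 1 (0-2): L=1.1170, (cx,cy)=(1.0000,0.0000)
member 2 (1-2): L=1.7238, (cx,cy)=(0.3835,-0.9236)
member 3 (1-3): L=1.1631, (cx,cy)=(0.9999,-0.0138)
member 4 (2-3): L=1.6540, (cx,cy)=(0.3035,0.9528)
member 5 (2-4): L=1.0930, (cx,cy)=(1.0000,0.0000)
member 6 (3-4): L=1.6832, (cx,cy)=(0.3511,-0.9363)
member 7 (3-5): L=1.0578, (cx,cy)=(0.9567,0.2912)
member 8 (4-5): L=1.9305, (cx,cy)=(0.2181,0.9759)
member 9 (4-6): L=0.9900, (cx,cy)=(1.0000,0.0000)
member 10 (5-6): L=1.9680, (cx,cy)=(0.2891,-0.9573)
solve A·x = −loads:
  F[0-1] = -385.7818 N (compression)
  F[0-2] = -7890.5015 N (compression)
  F[1-2] = +405.4634 N (tension)
  F[1-3] = -261.7330 N (compression)
  F[2-3] = -90.8330 N (compression)
  F[2-4] = -3798.7437 N (compression)
  F[3-4] = -4.8817 N (compression)
  F[3-5] = -300.5854 N (compression)
  F[4-5] = +612.2782 N (tension)
  F[4-6] = +154.0353 N (tension)
  F[5-6] = -532.7751 N (compression)
  Rx@0 = +7996.7300 N
  Ry@0 = +370.8680 N
  Ry@6 = +510.0220 N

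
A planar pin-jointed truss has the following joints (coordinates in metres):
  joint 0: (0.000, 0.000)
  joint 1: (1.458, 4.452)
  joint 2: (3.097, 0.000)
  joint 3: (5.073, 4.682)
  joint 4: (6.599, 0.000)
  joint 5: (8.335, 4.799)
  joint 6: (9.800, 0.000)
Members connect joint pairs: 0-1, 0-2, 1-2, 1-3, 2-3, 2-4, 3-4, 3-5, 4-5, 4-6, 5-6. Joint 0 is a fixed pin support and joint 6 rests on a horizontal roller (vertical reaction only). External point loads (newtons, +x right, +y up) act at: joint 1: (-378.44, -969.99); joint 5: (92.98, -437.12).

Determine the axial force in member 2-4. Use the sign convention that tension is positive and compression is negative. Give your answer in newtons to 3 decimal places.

86.573

N=7 nodes, M=11 members, R=3 reactions → 2N=14, M+R=14
member 0 (0-1): L=4.6847, (cx,cy)=(0.3112,0.9503)
member 1 (0-2): L=3.0970, (cx,cy)=(1.0000,0.0000)
member 2 (1-2): L=4.7441, (cx,cy)=(0.3455,-0.9384)
member 3 (1-3): L=3.6223, (cx,cy)=(0.9980,0.0635)
member 4 (2-3): L=5.0819, (cx,cy)=(0.3888,0.9213)
member 5 (2-4): L=3.5020, (cx,cy)=(1.0000,0.0000)
member 6 (3-4): L=4.9244, (cx,cy)=(0.3099,-0.9508)
member 7 (3-5): L=3.2641, (cx,cy)=(0.9994,0.0358)
member 8 (4-5): L=5.1033, (cx,cy)=(0.3402,0.9404)
member 9 (4-6): L=3.2010, (cx,cy)=(1.0000,0.0000)
member 10 (5-6): L=5.0176, (cx,cy)=(0.2920,-0.9564)
solve A·x = −loads:
  F[0-1] = -1070.5827 N (compression)
  F[0-2] = +47.7357 N (tension)
  F[1-2] = +52.3747 N (tension)
  F[1-3] = +27.2048 N (tension)
  F[2-3] = -53.3477 N (compression)
  F[2-4] = +86.5734 N (tension)
  F[3-4] = +49.5402 N (tension)
  F[3-5] = -8.9509 N (compression)
  F[4-5] = -50.0886 N (compression)
  F[4-6] = +118.9637 N (tension)
  F[5-6] = -407.4514 N (compression)
  Rx@0 = +285.4600 N
  Ry@0 = +1017.4124 N
  Ry@6 = +389.6976 N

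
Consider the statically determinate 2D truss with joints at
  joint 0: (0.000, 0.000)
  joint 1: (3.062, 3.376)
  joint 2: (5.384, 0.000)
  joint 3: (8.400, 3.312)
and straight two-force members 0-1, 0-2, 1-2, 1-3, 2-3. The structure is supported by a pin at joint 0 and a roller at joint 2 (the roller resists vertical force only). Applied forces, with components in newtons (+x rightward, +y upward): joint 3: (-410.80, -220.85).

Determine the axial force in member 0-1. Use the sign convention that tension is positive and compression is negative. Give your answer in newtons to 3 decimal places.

-174.144

N=4 nodes, M=5 members, R=3 reactions → 2N=8, M+R=8
member 0 (0-1): L=4.5578, (cx,cy)=(0.6718,0.7407)
member 1 (0-2): L=5.3840, (cx,cy)=(1.0000,0.0000)
member 2 (1-2): L=4.0974, (cx,cy)=(0.5667,-0.8239)
member 3 (1-3): L=5.3384, (cx,cy)=(0.9999,-0.0120)
member 4 (2-3): L=4.4795, (cx,cy)=(0.6733,0.7394)
solve A·x = −loads:
  F[0-1] = -174.1438 N (compression)
  F[0-2] = -293.8066 N (compression)
  F[1-2] = +159.5742 N (tension)
  F[1-3] = -207.4381 N (compression)
  F[2-3] = -302.0621 N (compression)
  Rx@0 = +410.8000 N
  Ry@0 = +128.9907 N
  Ry@2 = +91.8593 N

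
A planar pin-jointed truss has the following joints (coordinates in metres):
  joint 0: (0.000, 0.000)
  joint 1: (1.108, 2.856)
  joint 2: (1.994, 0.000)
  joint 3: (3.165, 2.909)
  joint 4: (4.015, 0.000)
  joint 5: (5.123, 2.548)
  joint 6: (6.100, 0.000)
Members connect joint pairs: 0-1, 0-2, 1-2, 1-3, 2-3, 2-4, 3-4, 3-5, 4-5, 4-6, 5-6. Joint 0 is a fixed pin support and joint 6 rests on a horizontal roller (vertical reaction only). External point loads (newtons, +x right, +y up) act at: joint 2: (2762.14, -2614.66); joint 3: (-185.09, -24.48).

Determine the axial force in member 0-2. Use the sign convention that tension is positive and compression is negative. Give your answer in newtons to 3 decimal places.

N=7 nodes, M=11 members, R=3 reactions → 2N=14, M+R=14
member 0 (0-1): L=3.0634, (cx,cy)=(0.3617,0.9323)
member 1 (0-2): L=1.9940, (cx,cy)=(1.0000,0.0000)
member 2 (1-2): L=2.9903, (cx,cy)=(0.2963,-0.9551)
member 3 (1-3): L=2.0577, (cx,cy)=(0.9997,0.0258)
member 4 (2-3): L=3.1358, (cx,cy)=(0.3734,0.9277)
member 5 (2-4): L=2.0210, (cx,cy)=(1.0000,0.0000)
member 6 (3-4): L=3.0306, (cx,cy)=(0.2805,-0.9599)
member 7 (3-5): L=1.9910, (cx,cy)=(0.9834,-0.1813)
member 8 (4-5): L=2.7785, (cx,cy)=(0.3988,0.9170)
member 9 (4-6): L=2.0850, (cx,cy)=(1.0000,0.0000)
member 10 (5-6): L=2.7289, (cx,cy)=(0.3580,-0.9337)
solve A·x = −loads:
  F[0-1] = -1995.0816 N (compression)
  F[0-2] = +3298.6511 N (tension)
  F[1-2] = +1912.7034 N (tension)
  F[1-3] = -1288.7512 N (compression)
  F[2-3] = +849.2794 N (tension)
  F[2-4] = +786.0923 N (tension)
  F[3-4] = -698.3356 N (compression)
  F[3-5] = -600.1789 N (compression)
  F[4-5] = +730.9402 N (tension)
  F[4-6] = +298.7475 N (tension)
  F[5-6] = -834.4408 N (compression)
  Rx@0 = -2577.0500 N
  Ry@0 = +1860.0114 N
  Ry@6 = +779.1286 N

3298.651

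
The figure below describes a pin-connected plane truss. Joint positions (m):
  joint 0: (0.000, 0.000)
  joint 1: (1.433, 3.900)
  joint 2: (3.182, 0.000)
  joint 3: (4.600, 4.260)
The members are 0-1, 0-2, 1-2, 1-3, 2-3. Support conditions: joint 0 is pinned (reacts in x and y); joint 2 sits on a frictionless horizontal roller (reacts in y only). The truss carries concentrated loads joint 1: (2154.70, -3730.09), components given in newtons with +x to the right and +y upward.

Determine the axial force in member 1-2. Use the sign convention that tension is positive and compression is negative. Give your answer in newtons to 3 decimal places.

N=4 nodes, M=5 members, R=3 reactions → 2N=8, M+R=8
member 0 (0-1): L=4.1549, (cx,cy)=(0.3449,0.9386)
member 1 (0-2): L=3.1820, (cx,cy)=(1.0000,0.0000)
member 2 (1-2): L=4.2742, (cx,cy)=(0.4092,-0.9124)
member 3 (1-3): L=3.1874, (cx,cy)=(0.9936,0.1129)
member 4 (2-3): L=4.4898, (cx,cy)=(0.3158,0.9488)
solve A·x = −loads:
  F[0-1] = +629.2444 N (tension)
  F[0-2] = +1937.6793 N (tension)
  F[1-2] = -4735.3216 N (compression)
  F[1-3] = -0.0000 N (compression)
  F[2-3] = -0.0000 N (compression)
  Rx@0 = -2154.7000 N
  Ry@0 = -590.6356 N
  Ry@2 = +4320.7256 N

-4735.322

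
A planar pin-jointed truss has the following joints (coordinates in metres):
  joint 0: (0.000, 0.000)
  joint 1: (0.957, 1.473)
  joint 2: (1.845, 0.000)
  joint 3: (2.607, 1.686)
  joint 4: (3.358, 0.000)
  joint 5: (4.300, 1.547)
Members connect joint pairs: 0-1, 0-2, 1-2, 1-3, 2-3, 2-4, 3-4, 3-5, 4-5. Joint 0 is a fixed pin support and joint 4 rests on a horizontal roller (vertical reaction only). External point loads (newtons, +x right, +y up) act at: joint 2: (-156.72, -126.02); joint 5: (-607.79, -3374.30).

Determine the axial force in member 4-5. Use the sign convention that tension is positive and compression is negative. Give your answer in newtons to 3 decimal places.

-3818.185

N=6 nodes, M=9 members, R=3 reactions → 2N=12, M+R=12
member 0 (0-1): L=1.7566, (cx,cy)=(0.5448,0.8386)
member 1 (0-2): L=1.8450, (cx,cy)=(1.0000,0.0000)
member 2 (1-2): L=1.7200, (cx,cy)=(0.5163,-0.8564)
member 3 (1-3): L=1.6637, (cx,cy)=(0.9918,0.1280)
member 4 (2-3): L=1.8502, (cx,cy)=(0.4118,0.9113)
member 5 (2-4): L=1.5130, (cx,cy)=(1.0000,0.0000)
member 6 (3-4): L=1.8457, (cx,cy)=(0.4069,-0.9135)
member 7 (3-5): L=1.6987, (cx,cy)=(0.9966,-0.0818)
member 8 (4-5): L=1.8112, (cx,cy)=(0.5201,0.8541)
solve A·x = −loads:
  F[0-1] = +727.1852 N (tension)
  F[0-2] = -1160.6865 N (compression)
  F[1-2] = -605.2097 N (compression)
  F[1-3] = +714.5205 N (tension)
  F[2-3] = +707.0814 N (tension)
  F[2-4] = -1607.6399 N (compression)
  F[3-4] = -929.3581 N (compression)
  F[3-5] = +1382.6353 N (tension)
  F[4-5] = -3818.1851 N (compression)
  Rx@0 = +764.5100 N
  Ry@0 = -609.7889 N
  Ry@4 = +4110.1089 N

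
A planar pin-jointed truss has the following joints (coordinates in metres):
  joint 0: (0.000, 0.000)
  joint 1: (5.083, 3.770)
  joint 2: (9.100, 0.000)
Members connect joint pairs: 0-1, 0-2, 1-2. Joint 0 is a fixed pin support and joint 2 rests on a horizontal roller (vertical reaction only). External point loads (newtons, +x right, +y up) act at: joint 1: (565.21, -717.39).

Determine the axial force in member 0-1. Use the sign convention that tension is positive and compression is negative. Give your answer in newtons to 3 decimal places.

N=3 nodes, M=3 members, R=3 reactions → 2N=6, M+R=6
member 0 (0-1): L=6.3285, (cx,cy)=(0.8032,0.5957)
member 1 (0-2): L=9.1000, (cx,cy)=(1.0000,0.0000)
member 2 (1-2): L=5.5090, (cx,cy)=(0.7292,-0.6843)
solve A·x = −loads:
  F[0-1] = -138.5184 N (compression)
  F[0-2] = +676.4670 N (tension)
  F[1-2] = -927.7231 N (compression)
  Rx@0 = -565.2100 N
  Ry@0 = +82.5180 N
  Ry@2 = +634.8720 N

-138.518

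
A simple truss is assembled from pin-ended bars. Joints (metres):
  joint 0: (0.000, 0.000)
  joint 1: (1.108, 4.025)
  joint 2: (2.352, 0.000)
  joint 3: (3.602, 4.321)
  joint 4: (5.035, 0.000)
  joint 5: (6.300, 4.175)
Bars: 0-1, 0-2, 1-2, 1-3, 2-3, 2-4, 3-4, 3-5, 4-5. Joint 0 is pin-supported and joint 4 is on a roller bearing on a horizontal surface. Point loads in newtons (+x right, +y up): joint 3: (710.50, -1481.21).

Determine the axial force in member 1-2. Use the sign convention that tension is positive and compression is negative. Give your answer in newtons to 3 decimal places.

-183.788

N=6 nodes, M=9 members, R=3 reactions → 2N=12, M+R=12
member 0 (0-1): L=4.1747, (cx,cy)=(0.2654,0.9641)
member 1 (0-2): L=2.3520, (cx,cy)=(1.0000,0.0000)
member 2 (1-2): L=4.2129, (cx,cy)=(0.2953,-0.9554)
member 3 (1-3): L=2.5115, (cx,cy)=(0.9930,0.1179)
member 4 (2-3): L=4.4982, (cx,cy)=(0.2779,0.9606)
member 5 (2-4): L=2.6830, (cx,cy)=(1.0000,0.0000)
member 6 (3-4): L=4.5524, (cx,cy)=(0.3148,-0.9492)
member 7 (3-5): L=2.7019, (cx,cy)=(0.9985,-0.0540)
member 8 (4-5): L=4.3624, (cx,cy)=(0.2900,0.9570)
solve A·x = −loads:
  F[0-1] = +195.1820 N (tension)
  F[0-2] = +658.6973 N (tension)
  F[1-2] = -183.7881 N (compression)
  F[1-3] = +106.8173 N (tension)
  F[2-3] = +182.7925 N (tension)
  F[2-4] = +553.6308 N (tension)
  F[3-4] = -1758.7998 N (compression)
  F[3-5] = -0.0000 N (compression)
  F[4-5] = +0.0000 N (tension)
  Rx@0 = -710.5000 N
  Ry@0 = -188.1820 N
  Ry@4 = +1669.3920 N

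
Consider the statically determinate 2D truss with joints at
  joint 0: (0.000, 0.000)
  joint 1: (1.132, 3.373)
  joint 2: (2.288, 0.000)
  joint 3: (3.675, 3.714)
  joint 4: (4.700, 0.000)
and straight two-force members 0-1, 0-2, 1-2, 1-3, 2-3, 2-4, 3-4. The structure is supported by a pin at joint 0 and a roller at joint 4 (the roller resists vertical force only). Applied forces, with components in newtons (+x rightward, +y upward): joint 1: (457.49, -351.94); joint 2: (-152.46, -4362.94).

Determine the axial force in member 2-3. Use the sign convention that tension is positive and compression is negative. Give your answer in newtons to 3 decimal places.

2956.416

N=5 nodes, M=7 members, R=3 reactions → 2N=10, M+R=10
member 0 (0-1): L=3.5579, (cx,cy)=(0.3182,0.9480)
member 1 (0-2): L=2.2880, (cx,cy)=(1.0000,0.0000)
member 2 (1-2): L=3.5656, (cx,cy)=(0.3242,-0.9460)
member 3 (1-3): L=2.5658, (cx,cy)=(0.9911,0.1329)
member 4 (2-3): L=3.9645, (cx,cy)=(0.3499,0.9368)
member 5 (2-4): L=2.4120, (cx,cy)=(1.0000,0.0000)
member 6 (3-4): L=3.8528, (cx,cy)=(0.2660,-0.9640)
solve A·x = −loads:
  F[0-1] = -2297.2536 N (compression)
  F[0-2] = +1035.9390 N (tension)
  F[1-2] = +1684.3332 N (tension)
  F[1-3] = -1750.0004 N (compression)
  F[2-3] = +2956.4159 N (tension)
  F[2-4] = +700.1693 N (tension)
  F[3-4] = -2631.8480 N (compression)
  Rx@0 = -305.0300 N
  Ry@0 = +2177.8765 N
  Ry@4 = +2537.0035 N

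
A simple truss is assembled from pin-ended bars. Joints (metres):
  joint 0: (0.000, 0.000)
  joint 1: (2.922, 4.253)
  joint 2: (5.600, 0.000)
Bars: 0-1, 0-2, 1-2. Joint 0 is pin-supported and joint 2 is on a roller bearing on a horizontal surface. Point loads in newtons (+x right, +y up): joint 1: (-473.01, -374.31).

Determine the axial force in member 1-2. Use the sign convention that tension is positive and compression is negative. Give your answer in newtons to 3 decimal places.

193.715

N=3 nodes, M=3 members, R=3 reactions → 2N=6, M+R=6
member 0 (0-1): L=5.1600, (cx,cy)=(0.5663,0.8242)
member 1 (0-2): L=5.6000, (cx,cy)=(1.0000,0.0000)
member 2 (1-2): L=5.0259, (cx,cy)=(0.5328,-0.8462)
solve A·x = −loads:
  F[0-1] = -653.0252 N (compression)
  F[0-2] = -103.2189 N (compression)
  F[1-2] = +193.7148 N (tension)
  Rx@0 = +473.0100 N
  Ry@0 = +538.2346 N
  Ry@2 = -163.9246 N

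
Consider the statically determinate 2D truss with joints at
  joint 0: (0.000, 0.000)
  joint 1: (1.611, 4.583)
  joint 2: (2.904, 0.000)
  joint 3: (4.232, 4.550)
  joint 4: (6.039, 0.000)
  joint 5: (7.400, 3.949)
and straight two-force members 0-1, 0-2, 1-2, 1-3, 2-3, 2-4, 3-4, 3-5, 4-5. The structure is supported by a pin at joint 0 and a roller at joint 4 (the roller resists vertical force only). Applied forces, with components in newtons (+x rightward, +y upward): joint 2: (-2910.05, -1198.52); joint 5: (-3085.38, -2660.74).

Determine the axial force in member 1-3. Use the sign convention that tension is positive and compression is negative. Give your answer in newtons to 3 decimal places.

-1297.422

N=6 nodes, M=9 members, R=3 reactions → 2N=12, M+R=12
member 0 (0-1): L=4.8579, (cx,cy)=(0.3316,0.9434)
member 1 (0-2): L=2.9040, (cx,cy)=(1.0000,0.0000)
member 2 (1-2): L=4.7619, (cx,cy)=(0.2715,-0.9624)
member 3 (1-3): L=2.6212, (cx,cy)=(0.9999,-0.0126)
member 4 (2-3): L=4.7398, (cx,cy)=(0.2802,0.9599)
member 5 (2-4): L=3.1350, (cx,cy)=(1.0000,0.0000)
member 6 (3-4): L=4.8957, (cx,cy)=(0.3691,-0.9294)
member 7 (3-5): L=3.2245, (cx,cy)=(0.9825,-0.1864)
member 8 (4-5): L=4.1770, (cx,cy)=(0.3258,0.9454)
solve A·x = −loads:
  F[0-1] = -2162.4878 N (compression)
  F[0-2] = -5278.2957 N (compression)
  F[1-2] = +2136.7266 N (tension)
  F[1-3] = -1297.4225 N (compression)
  F[2-3] = -893.7252 N (compression)
  F[2-4] = -1537.6580 N (compression)
  F[3-4] = +1320.9869 N (tension)
  F[3-5] = -2071.6000 N (compression)
  F[4-5] = -3222.7318 N (compression)
  Rx@0 = +5995.4300 N
  Ry@0 = +2040.1157 N
  Ry@4 = +1819.1443 N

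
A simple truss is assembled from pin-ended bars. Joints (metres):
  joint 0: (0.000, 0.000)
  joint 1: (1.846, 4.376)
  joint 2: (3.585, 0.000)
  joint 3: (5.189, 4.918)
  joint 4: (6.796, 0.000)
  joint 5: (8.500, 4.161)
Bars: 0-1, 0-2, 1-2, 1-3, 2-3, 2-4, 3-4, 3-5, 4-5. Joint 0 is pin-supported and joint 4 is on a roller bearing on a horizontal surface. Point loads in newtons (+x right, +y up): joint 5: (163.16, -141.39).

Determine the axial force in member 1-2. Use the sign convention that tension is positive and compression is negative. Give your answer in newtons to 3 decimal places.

N=6 nodes, M=9 members, R=3 reactions → 2N=12, M+R=12
member 0 (0-1): L=4.7494, (cx,cy)=(0.3887,0.9214)
member 1 (0-2): L=3.5850, (cx,cy)=(1.0000,0.0000)
member 2 (1-2): L=4.7089, (cx,cy)=(0.3693,-0.9293)
member 3 (1-3): L=3.3867, (cx,cy)=(0.9871,0.1600)
member 4 (2-3): L=5.1730, (cx,cy)=(0.3101,0.9507)
member 5 (2-4): L=3.2110, (cx,cy)=(1.0000,0.0000)
member 6 (3-4): L=5.1739, (cx,cy)=(0.3106,-0.9505)
member 7 (3-5): L=3.3964, (cx,cy)=(0.9748,-0.2229)
member 8 (4-5): L=4.4964, (cx,cy)=(0.3790,0.9254)
solve A·x = −loads:
  F[0-1] = +146.9000 N (tension)
  F[0-2] = +106.0632 N (tension)
  F[1-2] = -127.4714 N (compression)
  F[1-3] = +105.5326 N (tension)
  F[2-3] = +124.6017 N (tension)
  F[2-4] = +20.3519 N (tension)
  F[3-4] = -191.0117 N (compression)
  F[3-5] = +207.3517 N (tension)
  F[4-5] = -102.8468 N (compression)
  Rx@0 = -163.1600 N
  Ry@0 = -135.3498 N
  Ry@4 = +276.7398 N

-127.471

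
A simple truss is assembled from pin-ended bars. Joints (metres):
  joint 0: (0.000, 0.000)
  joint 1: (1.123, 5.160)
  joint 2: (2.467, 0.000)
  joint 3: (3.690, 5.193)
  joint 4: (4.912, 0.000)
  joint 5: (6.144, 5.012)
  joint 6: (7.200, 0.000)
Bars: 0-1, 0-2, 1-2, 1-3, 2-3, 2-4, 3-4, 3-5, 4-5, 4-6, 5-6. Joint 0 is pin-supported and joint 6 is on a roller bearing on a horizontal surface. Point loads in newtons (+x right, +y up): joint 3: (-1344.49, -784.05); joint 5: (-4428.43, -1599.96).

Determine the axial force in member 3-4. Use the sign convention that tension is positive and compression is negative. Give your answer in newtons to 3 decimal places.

N=7 nodes, M=11 members, R=3 reactions → 2N=14, M+R=14
member 0 (0-1): L=5.2808, (cx,cy)=(0.2127,0.9771)
member 1 (0-2): L=2.4670, (cx,cy)=(1.0000,0.0000)
member 2 (1-2): L=5.3322, (cx,cy)=(0.2521,-0.9677)
member 3 (1-3): L=2.5672, (cx,cy)=(0.9999,0.0129)
member 4 (2-3): L=5.3351, (cx,cy)=(0.2292,0.9734)
member 5 (2-4): L=2.4450, (cx,cy)=(1.0000,0.0000)
member 6 (3-4): L=5.3348, (cx,cy)=(0.2291,-0.9734)
member 7 (3-5): L=2.4607, (cx,cy)=(0.9973,-0.0736)
member 8 (4-5): L=5.1612, (cx,cy)=(0.2387,0.9711)
member 9 (4-6): L=2.2880, (cx,cy)=(1.0000,0.0000)
member 10 (5-6): L=5.1220, (cx,cy)=(0.2062,-0.9785)
solve A·x = −loads:
  F[0-1] = -4778.5794 N (compression)
  F[0-2] = -4756.7186 N (compression)
  F[1-2] = +4795.5089 N (tension)
  F[1-3] = -2225.1193 N (compression)
  F[2-3] = -4767.6353 N (compression)
  F[2-4] = -2455.0622 N (compression)
  F[3-4] = +4214.0140 N (tension)
  F[3-5] = -2946.6132 N (compression)
  F[4-5] = -4224.0813 N (compression)
  F[4-6] = -481.4930 N (compression)
  F[5-6] = +2335.4411 N (tension)
  Rx@0 = +5772.9200 N
  Ry@0 = +4669.2779 N
  Ry@6 = -2285.2679 N

4214.014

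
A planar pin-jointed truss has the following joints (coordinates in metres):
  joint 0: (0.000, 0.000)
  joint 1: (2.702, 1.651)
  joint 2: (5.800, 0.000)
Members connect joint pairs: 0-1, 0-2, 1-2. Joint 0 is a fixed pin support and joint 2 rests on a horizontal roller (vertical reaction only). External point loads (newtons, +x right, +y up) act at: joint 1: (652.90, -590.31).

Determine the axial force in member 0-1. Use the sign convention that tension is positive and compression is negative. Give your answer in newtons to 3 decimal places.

N=3 nodes, M=3 members, R=3 reactions → 2N=6, M+R=6
member 0 (0-1): L=3.1665, (cx,cy)=(0.8533,0.5214)
member 1 (0-2): L=5.8000, (cx,cy)=(1.0000,0.0000)
member 2 (1-2): L=3.5105, (cx,cy)=(0.8825,-0.4703)
solve A·x = −loads:
  F[0-1] = -248.2851 N (compression)
  F[0-2] = +864.7649 N (tension)
  F[1-2] = -979.9006 N (compression)
  Rx@0 = -652.9000 N
  Ry@0 = +129.4556 N
  Ry@2 = +460.8544 N

-248.285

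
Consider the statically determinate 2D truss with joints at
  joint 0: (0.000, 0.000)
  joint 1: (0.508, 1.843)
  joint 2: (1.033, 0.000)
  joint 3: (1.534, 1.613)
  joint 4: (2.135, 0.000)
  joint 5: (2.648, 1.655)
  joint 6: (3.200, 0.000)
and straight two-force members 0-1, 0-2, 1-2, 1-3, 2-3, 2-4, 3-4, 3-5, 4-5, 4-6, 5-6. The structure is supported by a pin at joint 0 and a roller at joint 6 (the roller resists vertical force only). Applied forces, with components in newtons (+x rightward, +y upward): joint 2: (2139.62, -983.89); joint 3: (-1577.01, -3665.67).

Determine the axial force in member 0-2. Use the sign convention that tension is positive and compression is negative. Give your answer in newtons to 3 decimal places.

N=7 nodes, M=11 members, R=3 reactions → 2N=14, M+R=14
member 0 (0-1): L=1.9117, (cx,cy)=(0.2657,0.9640)
member 1 (0-2): L=1.0330, (cx,cy)=(1.0000,0.0000)
member 2 (1-2): L=1.9163, (cx,cy)=(0.2740,-0.9617)
member 3 (1-3): L=1.0515, (cx,cy)=(0.9758,-0.2187)
member 4 (2-3): L=1.6890, (cx,cy)=(0.2966,0.9550)
member 5 (2-4): L=1.1020, (cx,cy)=(1.0000,0.0000)
member 6 (3-4): L=1.7213, (cx,cy)=(0.3491,-0.9371)
member 7 (3-5): L=1.1148, (cx,cy)=(0.9993,0.0377)
member 8 (4-5): L=1.7327, (cx,cy)=(0.2961,0.9552)
member 9 (4-6): L=1.0650, (cx,cy)=(1.0000,0.0000)
member 10 (5-6): L=1.7446, (cx,cy)=(0.3164,-0.9486)
solve A·x = −loads:
  F[0-1] = -3495.2915 N (compression)
  F[0-2] = +1491.4063 N (tension)
  F[1-2] = +3973.9388 N (tension)
  F[1-3] = -2067.5796 N (compression)
  F[2-3] = -2971.7513 N (compression)
  F[2-4] = +1321.9870 N (tension)
  F[3-4] = -1399.4205 N (compression)
  F[3-5] = -833.9727 N (compression)
  F[4-5] = +1372.9045 N (tension)
  F[4-6] = +426.9014 N (tension)
  F[5-6] = -1349.2472 N (compression)
  Rx@0 = -562.6100 N
  Ry@0 = +3369.6291 N
  Ry@6 = +1279.9309 N

1491.406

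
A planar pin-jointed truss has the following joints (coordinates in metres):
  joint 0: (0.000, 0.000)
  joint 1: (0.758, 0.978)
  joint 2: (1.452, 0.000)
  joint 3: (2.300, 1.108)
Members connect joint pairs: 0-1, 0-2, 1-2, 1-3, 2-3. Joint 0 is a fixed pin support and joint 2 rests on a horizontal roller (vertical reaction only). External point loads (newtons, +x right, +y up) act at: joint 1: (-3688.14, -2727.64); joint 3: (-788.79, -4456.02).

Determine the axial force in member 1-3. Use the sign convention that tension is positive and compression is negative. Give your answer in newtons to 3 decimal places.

N=4 nodes, M=5 members, R=3 reactions → 2N=8, M+R=8
member 0 (0-1): L=1.2374, (cx,cy)=(0.6126,0.7904)
member 1 (0-2): L=1.4520, (cx,cy)=(1.0000,0.0000)
member 2 (1-2): L=1.1992, (cx,cy)=(0.5787,-0.8155)
member 3 (1-3): L=1.5475, (cx,cy)=(0.9965,0.0840)
member 4 (2-3): L=1.3953, (cx,cy)=(0.6078,0.7941)
solve A·x = −loads:
  F[0-1] = -2261.3583 N (compression)
  F[0-2] = -3091.6289 N (compression)
  F[1-2] = -863.2544 N (compression)
  F[1-3] = +2812.3554 N (tension)
  F[2-3] = -5908.8275 N (compression)
  Rx@0 = +4476.9300 N
  Ry@0 = +1787.3674 N
  Ry@2 = +5396.2926 N

2812.355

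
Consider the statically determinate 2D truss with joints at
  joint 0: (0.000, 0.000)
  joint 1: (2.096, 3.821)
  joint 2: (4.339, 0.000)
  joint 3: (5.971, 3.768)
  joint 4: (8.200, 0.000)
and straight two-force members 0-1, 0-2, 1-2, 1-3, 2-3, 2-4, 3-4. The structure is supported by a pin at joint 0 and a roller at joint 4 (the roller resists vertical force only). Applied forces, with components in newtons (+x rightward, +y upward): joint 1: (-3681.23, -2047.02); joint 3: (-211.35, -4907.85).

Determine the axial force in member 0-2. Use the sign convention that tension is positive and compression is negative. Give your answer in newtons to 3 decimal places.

N=5 nodes, M=7 members, R=3 reactions → 2N=10, M+R=10
member 0 (0-1): L=4.3581, (cx,cy)=(0.4809,0.8768)
member 1 (0-2): L=4.3390, (cx,cy)=(1.0000,0.0000)
member 2 (1-2): L=4.4307, (cx,cy)=(0.5062,-0.8624)
member 3 (1-3): L=3.8754, (cx,cy)=(0.9999,-0.0137)
member 4 (2-3): L=4.1062, (cx,cy)=(0.3974,0.9176)
member 5 (2-4): L=3.8610, (cx,cy)=(1.0000,0.0000)
member 6 (3-4): L=4.3779, (cx,cy)=(0.5091,-0.8607)
solve A·x = −loads:
  F[0-1] = -5326.8819 N (compression)
  F[0-2] = -1330.6655 N (compression)
  F[1-2] = +3048.6593 N (tension)
  F[1-3] = -424.0796 N (compression)
  F[2-3] = -2865.1521 N (compression)
  F[2-4] = +1351.4257 N (tension)
  F[3-4] = -2654.3052 N (compression)
  Rx@0 = +3892.5800 N
  Ry@0 = +4670.3603 N
  Ry@4 = +2284.5097 N

-1330.666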